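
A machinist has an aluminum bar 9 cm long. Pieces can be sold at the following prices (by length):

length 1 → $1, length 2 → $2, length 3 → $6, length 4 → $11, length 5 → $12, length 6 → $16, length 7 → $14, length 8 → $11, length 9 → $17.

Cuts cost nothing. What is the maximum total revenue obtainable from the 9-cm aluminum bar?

Let r[k] be the best obtainable value from length k. For each k, try every first piece i and keep the best of price[i] + r[k−i].
r[1] = 1
r[2] = max(1+1, 2+0) = 2
r[3] = max(1+2, 2+1, 6+0) = 6
r[4] = max(1+6, 2+2, 6+1, 11+0) = 11
r[5] = max(1+11, 2+6, 6+2, 11+1, 12+0) = 12
r[6] = max(1+12, 2+11, 6+6, 11+2, 12+1, 16+0) = 16
r[7] = max(1+16, 2+12, 6+11, …, 16+1, 14+0) = 17
r[8] = max(1+17, 2+16, 6+12, …, 14+1, 11+0) = 22
r[9] = max(1+22, 2+17, 6+16, …, 11+1, 17+0) = 23
One optimal cutting: 4 + 4 + 1 → $11 + $11 + $1 = $23.

23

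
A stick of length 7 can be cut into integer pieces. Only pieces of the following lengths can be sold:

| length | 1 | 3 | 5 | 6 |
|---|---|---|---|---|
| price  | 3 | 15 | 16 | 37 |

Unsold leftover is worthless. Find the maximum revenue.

40

Let f[k] be the best obtainable value from length k. For each k, try every first piece i and keep the best of price[i] + f[k−i].
f[1] = 3
f[2] = 6  (first piece 1, then f[1]=3)
f[3] = 15
f[4] = 18  (first piece 1, then f[3]=15)
f[5] = 21  (first piece 1, then f[4]=18)
f[6] = 37
f[7] = 40  (first piece 1, then f[6]=37)
One optimal cutting: 6 + 1 → $40.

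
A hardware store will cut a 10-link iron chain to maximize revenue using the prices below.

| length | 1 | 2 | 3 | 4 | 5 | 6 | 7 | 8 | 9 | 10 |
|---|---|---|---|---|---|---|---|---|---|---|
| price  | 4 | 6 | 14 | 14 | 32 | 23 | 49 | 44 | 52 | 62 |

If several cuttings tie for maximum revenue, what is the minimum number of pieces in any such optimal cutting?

Consider every possible first cut. r[k] is the best of p[i]+r[k−i] over all sellable i≤k.
r[1] = 4
r[2] = max(4+4, 6+0) = 8
r[3] = max(4+8, 6+4, 14+0) = 14
r[4] = max(4+14, 6+8, 14+4, 14+0) = 18
r[5] = max(4+18, 6+14, 14+8, 14+4, 32+0) = 32
r[6] = max(4+32, 6+18, 14+14, 14+8, 32+4, 23+0) = 36
r[7] = max(4+36, 6+32, 14+18, …, 23+4, 49+0) = 49
r[8] = max(4+49, 6+36, 14+32, …, 49+4, 44+0) = 53
r[9] = max(4+53, 6+49, 14+36, …, 44+4, 52+0) = 57
r[10] = max(4+57, 6+53, 14+49, …, 52+4, 62+0) = 64
Maximum revenue is $64.
Now minimize piece count subject to staying optimal: for each k, pieces[k] = 1 + min over i with p[i]+r[k−i]=r[k] of pieces[k−i].
pieces[7] = 1
pieces[8] = 2
pieces[9] = 3
pieces[10] = 2

2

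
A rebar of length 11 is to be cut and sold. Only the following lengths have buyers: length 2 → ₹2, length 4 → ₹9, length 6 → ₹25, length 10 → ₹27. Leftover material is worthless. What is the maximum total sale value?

34

Let best[k] be the best obtainable value from length k. For each k, try every first piece i and keep the best of price[i] + best[k−i].
best[1] = 0
best[2] = 2
best[3] = 2
best[4] = max(2+2, 9+0) = 9
best[5] = max(2+2, 9+0) = 9
best[6] = max(2+9, 9+2, 25+0) = 25
best[7] = max(2+9, 9+2, 25+0) = 25
best[8] = max(2+25, 9+9, 25+2) = 27
best[9] = max(2+25, 9+9, 25+2) = 27
best[10] = max(2+27, 9+25, 25+9, 27+0) = 34
best[11] = max(2+27, 9+25, 25+9, 27+0) = 34
One optimal cutting: pieces 6 + 4 with 1 meter of scrap → ₹34.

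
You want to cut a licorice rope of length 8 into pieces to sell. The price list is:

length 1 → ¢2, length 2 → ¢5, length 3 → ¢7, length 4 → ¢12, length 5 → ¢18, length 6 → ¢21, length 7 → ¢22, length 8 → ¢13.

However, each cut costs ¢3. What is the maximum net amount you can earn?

23

Build v[k] bottom-up: v[k] = max over allowed piece i of (p[i] + v[k−i]) − 3 per cut.
v[1] = 2
v[2] = max(2+2-3, 5+0) = 5
v[3] = max(2+5-3, 5+2-3, 7+0) = 7
v[4] = max(2+7-3, 5+5-3, 7+2-3, 12+0) = 12
v[5] = max(2+12-3, 5+7-3, 7+5-3, 12+2-3, 18+0) = 18
v[6] = max(2+18-3, 5+12-3, 7+7-3, 12+5-3, 18+2-3, 21+0) = 21
v[7] = max(2+21-3, 5+18-3, 7+12-3, …, 21+2-3, 22+0) = 22
v[8] = max(2+22-3, 5+21-3, 7+18-3, …, 22+2-3, 13+0) = 23
One optimal plan: pieces 6 + 2 (1 cut) → ¢26 − ¢3 = ¢23.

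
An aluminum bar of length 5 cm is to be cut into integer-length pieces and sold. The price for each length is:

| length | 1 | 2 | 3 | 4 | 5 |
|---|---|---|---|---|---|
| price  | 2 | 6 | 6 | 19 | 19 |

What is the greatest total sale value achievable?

Build R[k] bottom-up: R[k] = max over allowed piece i of (p[i] + R[k−i]).
R[1] = 2
R[2] = max(2+2, 6+0) = 6
R[3] = max(2+6, 6+2, 6+0) = 8
R[4] = max(2+8, 6+6, 6+2, 19+0) = 19
R[5] = max(2+19, 6+8, 6+6, 19+2, 19+0) = 21
One optimal cutting: 4 + 1 → $19 + $2 = $21.

21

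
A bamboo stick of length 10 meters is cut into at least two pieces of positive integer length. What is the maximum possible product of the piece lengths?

Define P[k] = max over 1≤i<k of i · max(k−i, P[k−i]); the inner max lets the remainder stay uncut if that's better.
Small cases: P[2]=1, P[3]=2.
P[4] = 2×max(2,1) = 2×2 = 4
P[5] = 2×max(3,2) = 2×3 = 6
P[6] = 3×max(3,2) = 3×3 = 9
P[7] = 2×max(5,6) = 2×6 = 12
P[8] = 2×max(6,9) = 2×9 = 18
P[9] = 3×max(6,9) = 3×9 = 27
P[10] = 2×max(8,18) = 2×18 = 36
One optimal split: 3 + 3 + 2 + 2; product 3×3×2×2 = 36.

36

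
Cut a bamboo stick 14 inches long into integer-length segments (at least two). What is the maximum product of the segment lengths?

Fill prod[k] for k=2..14: at each k try every first piece i and multiply by the better of (k−i) uncut or prod[k−i].
prod[2] = 1·max(1,0) = 1·1 = 1
prod[3] = 1·max(2,1) = 1·2 = 2
prod[4] = 2·max(2,1) = 2·2 = 4
prod[5] = 2·max(3,2) = 2·3 = 6
prod[6] = 3·max(3,2) = 3·3 = 9
prod[7] = 2·max(5,6) = 2·6 = 12
prod[8] = 2·max(6,9) = 2·9 = 18
prod[9] = 3·max(6,9) = 3·9 = 27
prod[10] = 2·max(8,18) = 2·18 = 36
prod[11] = 2·max(9,27) = 2·27 = 54
prod[12] = 3·max(9,27) = 3·27 = 81
prod[13] = 2·max(11,54) = 2·54 = 108
prod[14] = 2·max(12,81) = 2·81 = 162
One optimal split: 3 + 3 + 3 + 3 + 2; product 3·3·3·3·2 = 162.

162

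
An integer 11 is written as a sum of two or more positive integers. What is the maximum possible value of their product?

54

Define m[k] = max over 1≤i<k of i · max(k−i, m[k−i]); the inner max lets the remainder stay uncut if that's better.
m[2] = 1*max(1,0) = 1*1 = 1
m[3] = 1*max(2,1) = 1*2 = 2
m[4] = 2*max(2,1) = 2*2 = 4
m[5] = 2*max(3,2) = 2*3 = 6
m[6] = 3*max(3,2) = 3*3 = 9
m[7] = 2*max(5,6) = 2*6 = 12
m[8] = 2*max(6,9) = 2*9 = 18
m[9] = 3*max(6,9) = 3*9 = 27
m[10] = 2*max(8,18) = 2*18 = 36
m[11] = 2*max(9,27) = 2*27 = 54
One optimal split: 3 + 3 + 3 + 2; product 3*3*3*2 = 54.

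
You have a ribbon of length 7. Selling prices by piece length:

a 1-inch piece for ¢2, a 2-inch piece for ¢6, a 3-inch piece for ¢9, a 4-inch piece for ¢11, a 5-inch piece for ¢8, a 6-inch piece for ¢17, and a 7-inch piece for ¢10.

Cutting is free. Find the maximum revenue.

21

Let R[k] be the best obtainable value from length k. For each k, try every first piece i and keep the best of price[i] + R[k−i].
R[1] = 2
R[2] = max(2+2, 6+0) = 6
R[3] = max(2+6, 6+2, 9+0) = 9
R[4] = max(2+9, 6+6, 9+2, 11+0) = 12
R[5] = max(2+12, 6+9, 9+6, 11+2, 8+0) = 15
R[6] = max(2+15, 6+12, 9+9, 11+6, 8+2, 17+0) = 18
R[7] = max(2+18, 6+15, 9+12, …, 17+2, 10+0) = 21
One optimal cutting: 3 + 2 + 2 → ¢9 + ¢6 + ¢6 = ¢21.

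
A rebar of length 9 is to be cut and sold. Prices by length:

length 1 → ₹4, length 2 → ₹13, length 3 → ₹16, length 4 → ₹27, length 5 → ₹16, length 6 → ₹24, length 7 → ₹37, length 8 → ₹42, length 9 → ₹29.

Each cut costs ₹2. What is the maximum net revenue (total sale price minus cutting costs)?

54

Let r[k] be the best obtainable value from length k. For each k, try every first piece i and keep the best of price[i] + r[k−i] minus the 2 cut fee when i<k.
r[1] = 4
r[2] = 13
r[3] = 16
r[4] = 27
r[5] = 29  (first piece 1, then r[4]=27)
r[6] = 38  (first piece 2, then r[4]=27)
r[7] = 41  (first piece 3, then r[4]=27)
r[8] = 52  (first piece 4, then r[4]=27)
r[9] = 54  (first piece 1, then r[8]=52)
One optimal plan: pieces 4 + 4 + 1 (2 cuts) → ₹58 − ₹4 = ₹54.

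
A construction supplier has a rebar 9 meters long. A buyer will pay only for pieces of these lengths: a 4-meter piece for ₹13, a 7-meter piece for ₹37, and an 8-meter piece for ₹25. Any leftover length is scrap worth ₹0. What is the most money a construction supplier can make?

37

Consider every possible first cut. f[k] is the best of p[i]+f[k−i] over all sellable i≤k.
f[1] = 0
f[2] = 0
f[3] = 0
f[4] = 13
f[5] = 13
f[6] = 13
f[7] = 37
f[8] = 37
f[9] = 37
One optimal cutting: pieces 7 with 2 meters of scrap → ₹37.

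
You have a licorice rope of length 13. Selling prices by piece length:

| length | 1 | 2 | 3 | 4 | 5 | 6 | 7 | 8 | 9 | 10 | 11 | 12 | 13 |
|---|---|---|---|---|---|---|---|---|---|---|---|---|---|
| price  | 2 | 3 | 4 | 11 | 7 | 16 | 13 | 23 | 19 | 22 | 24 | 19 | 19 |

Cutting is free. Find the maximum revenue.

36

Build best[k] bottom-up: best[k] = max over allowed piece i of (p[i] + best[k−i]).
best[1] = 2
best[2] = max(2+2, 3+0) = 4
best[3] = max(2+4, 3+2, 4+0) = 6
best[4] = max(2+6, 3+4, 4+2, 11+0) = 11
best[5] = max(2+11, 3+6, 4+4, 11+2, 7+0) = 13
best[6] = max(2+13, 3+11, 4+6, 11+4, 7+2, 16+0) = 16
best[7] = max(2+16, 3+13, 4+11, …, 16+2, 13+0) = 18
best[8] = max(2+18, 3+16, 4+13, …, 13+2, 23+0) = 23
best[9] = max(2+23, 3+18, 4+16, …, 23+2, 19+0) = 25
best[10] = max(2+25, 3+23, 4+18, …, 19+2, 22+0) = 27
best[11] = max(2+27, 3+25, 4+23, …, 22+2, 24+0) = 29
best[12] = max(2+29, 3+27, 4+25, …, 24+2, 19+0) = 34
best[13] = max(2+34, 3+29, 4+27, …, 19+2, 19+0) = 36
One optimal cutting: 8 + 4 + 1 → ¢23 + ¢11 + ¢2 = ¢36.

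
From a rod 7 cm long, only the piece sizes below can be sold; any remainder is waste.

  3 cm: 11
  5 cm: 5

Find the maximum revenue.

Build r[k] bottom-up: r[k] = max over allowed piece i of (p[i] + r[k−i]).
r[1] = 0
r[2] = 0
r[3] = 11
r[4] = 11
r[5] = 11
r[6] = 22  (first piece 3, then r[3]=11)
r[7] = 22
One optimal cutting: pieces 3 + 3 with 1 cm of scrap → 22.

22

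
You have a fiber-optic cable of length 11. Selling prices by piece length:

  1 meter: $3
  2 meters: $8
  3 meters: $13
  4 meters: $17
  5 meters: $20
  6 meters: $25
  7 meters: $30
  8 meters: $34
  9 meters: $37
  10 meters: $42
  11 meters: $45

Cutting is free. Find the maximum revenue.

47

Consider every possible first cut. best[k] is the best of p[i]+best[k−i] over all sellable i≤k.
best[1] = 3
best[2] = max(3+3, 8+0) = 8
best[3] = max(3+8, 8+3, 13+0) = 13
best[4] = max(3+13, 8+8, 13+3, 17+0) = 17
best[5] = max(3+17, 8+13, 13+8, 17+3, 20+0) = 21
best[6] = max(3+21, 8+17, 13+13, 17+8, 20+3, 25+0) = 26
best[7] = max(3+26, 8+21, 13+17, …, 25+3, 30+0) = 30
best[8] = max(3+30, 8+26, 13+21, …, 30+3, 34+0) = 34
best[9] = max(3+34, 8+30, 13+26, …, 34+3, 37+0) = 39
best[10] = max(3+39, 8+34, 13+30, …, 37+3, 42+0) = 43
best[11] = max(3+43, 8+39, 13+34, …, 42+3, 45+0) = 47
One optimal cutting: 3 + 3 + 3 + 2 → $13 + $13 + $13 + $8 = $47.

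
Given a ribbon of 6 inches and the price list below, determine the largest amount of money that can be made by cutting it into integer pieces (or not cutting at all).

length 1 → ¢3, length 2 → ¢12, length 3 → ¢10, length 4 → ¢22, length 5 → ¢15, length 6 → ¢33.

36

Build R[k] bottom-up: R[k] = max over allowed piece i of (p[i] + R[k−i]).
R[1] = 3
R[2] = max(3+3, 12+0) = 12
R[3] = max(3+12, 12+3, 10+0) = 15
R[4] = max(3+15, 12+12, 10+3, 22+0) = 24
R[5] = max(3+24, 12+15, 10+12, 22+3, 15+0) = 27
R[6] = max(3+27, 12+24, 10+15, 22+12, 15+3, 33+0) = 36
One optimal cutting: 2 + 2 + 2 → ¢12 + ¢12 + ¢12 = ¢36.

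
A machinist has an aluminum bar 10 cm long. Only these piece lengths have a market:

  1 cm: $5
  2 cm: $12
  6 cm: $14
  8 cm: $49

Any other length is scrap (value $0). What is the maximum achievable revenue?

Let r[k] be the best obtainable value from length k. For each k, try every first piece i and keep the best of price[i] + r[k−i].
r[1] = 5
r[2] = max(5+5, 12+0) = 12
r[3] = max(5+12, 12+5) = 17
r[4] = max(5+17, 12+12) = 24
r[5] = max(5+24, 12+17) = 29
r[6] = max(5+29, 12+24, 14+0) = 36
r[7] = max(5+36, 12+29, 14+5) = 41
r[8] = max(5+41, 12+36, 14+12, 49+0) = 49
r[9] = max(5+49, 12+41, 14+17, 49+5) = 54
r[10] = max(5+54, 12+49, 14+24, 49+12) = 61
One optimal cutting: 8 + 2 → $61.

61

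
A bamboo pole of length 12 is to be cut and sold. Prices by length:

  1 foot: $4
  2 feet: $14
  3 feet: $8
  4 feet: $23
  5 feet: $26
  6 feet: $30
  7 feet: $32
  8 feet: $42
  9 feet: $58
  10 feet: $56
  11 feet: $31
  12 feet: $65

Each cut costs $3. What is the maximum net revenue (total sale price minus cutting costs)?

Consider every possible first cut. r[k] is the best of p[i]+r[k−i] over all sellable i≤k, charging 3 whenever i<k.
r[1] = 4
r[2] = max(4+4-3, 14+0) = 14
r[3] = max(4+14-3, 14+4-3, 8+0) = 15
r[4] = max(4+15-3, 14+14-3, 8+4-3, 23+0) = 25
r[5] = max(4+25-3, 14+15-3, 8+14-3, 23+4-3, 26+0) = 26
r[6] = max(4+26-3, 14+25-3, 8+15-3, 23+14-3, 26+4-3, 30+0) = 36
r[7] = max(4+36-3, 14+26-3, 8+25-3, …, 30+4-3, 32+0) = 37
r[8] = max(4+37-3, 14+36-3, 8+26-3, …, 32+4-3, 42+0) = 47
r[9] = max(4+47-3, 14+37-3, 8+36-3, …, 42+4-3, 58+0) = 58
r[10] = max(4+58-3, 14+47-3, 8+37-3, …, 58+4-3, 56+0) = 59
r[11] = max(4+59-3, 14+58-3, 8+47-3, …, 56+4-3, 31+0) = 69
r[12] = max(4+69-3, 14+59-3, 8+58-3, …, 31+4-3, 65+0) = 70
One optimal plan: pieces 9 + 2 + 1 (2 cuts) → $76 − $6 = $70.

70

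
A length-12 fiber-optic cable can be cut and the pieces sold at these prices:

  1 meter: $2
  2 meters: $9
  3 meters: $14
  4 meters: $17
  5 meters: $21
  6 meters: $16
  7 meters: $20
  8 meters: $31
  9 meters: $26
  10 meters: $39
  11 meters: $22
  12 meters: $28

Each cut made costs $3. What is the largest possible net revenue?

Build v[k] bottom-up: v[k] = max over allowed piece i of (p[i] + v[k−i]) − 3 per cut.
v[1] = 2
v[2] = 9
v[3] = 14
v[4] = 17
v[5] = 21
v[6] = 25  (first piece 3, then v[3]=14)
v[7] = 28  (first piece 3, then v[4]=17)
v[8] = 32  (first piece 3, then v[5]=21)
v[9] = 36  (first piece 3, then v[6]=25)
v[10] = 39  (first piece 3, then v[7]=28)
v[11] = 43  (first piece 3, then v[8]=32)
v[12] = 47  (first piece 3, then v[9]=36)
One optimal plan: pieces 3 + 3 + 3 + 3 (3 cuts) → $56 − $9 = $47.

47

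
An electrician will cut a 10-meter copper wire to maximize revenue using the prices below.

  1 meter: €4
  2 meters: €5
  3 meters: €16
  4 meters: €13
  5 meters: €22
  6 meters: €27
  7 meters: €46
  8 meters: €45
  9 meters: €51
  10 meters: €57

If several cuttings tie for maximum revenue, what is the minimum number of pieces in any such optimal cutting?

2

Let r[k] be the best obtainable value from length k. For each k, try every first piece i and keep the best of price[i] + r[k−i].
r[1] = 4
r[2] = 8  (first piece 1, then r[1]=4)
r[3] = 16
r[4] = 20  (first piece 1, then r[3]=16)
r[5] = 24  (first piece 1, then r[4]=20)
r[6] = 32  (first piece 3, then r[3]=16)
r[7] = 46
r[8] = 50  (first piece 1, then r[7]=46)
r[9] = 54  (first piece 1, then r[8]=50)
r[10] = 62  (first piece 3, then r[7]=46)
Maximum revenue is €62.
Now minimize piece count subject to staying optimal: for each k, pieces[k] = 1 + min over i with p[i]+r[k−i]=r[k] of pieces[k−i].
pieces[7] = 1
pieces[8] = 2
pieces[9] = 3
pieces[10] = 2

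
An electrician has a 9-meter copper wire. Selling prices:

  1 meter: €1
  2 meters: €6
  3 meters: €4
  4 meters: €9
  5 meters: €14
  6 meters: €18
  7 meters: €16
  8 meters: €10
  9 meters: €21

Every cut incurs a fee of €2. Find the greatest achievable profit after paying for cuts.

Build r[k] bottom-up: r[k] = max over allowed piece i of (p[i] + r[k−i]) − 2 per cut.
r[1] = 1
r[2] = max(1+1-2, 6+0) = 6
r[3] = max(1+6-2, 6+1-2, 4+0) = 5
r[4] = max(1+5-2, 6+6-2, 4+1-2, 9+0) = 10
r[5] = max(1+10-2, 6+5-2, 4+6-2, 9+1-2, 14+0) = 14
r[6] = max(1+14-2, 6+10-2, 4+5-2, 9+6-2, 14+1-2, 18+0) = 18
r[7] = max(1+18-2, 6+14-2, 4+10-2, …, 18+1-2, 16+0) = 18
r[8] = max(1+18-2, 6+18-2, 4+14-2, …, 16+1-2, 10+0) = 22
r[9] = max(1+22-2, 6+18-2, 4+18-2, …, 10+1-2, 21+0) = 22
One optimal plan: pieces 5 + 2 + 2 (2 cuts) → €26 − €4 = €22.

22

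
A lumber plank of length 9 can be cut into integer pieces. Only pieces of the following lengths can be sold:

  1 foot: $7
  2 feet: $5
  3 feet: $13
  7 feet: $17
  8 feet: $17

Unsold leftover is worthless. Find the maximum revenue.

Build f[k] bottom-up: f[k] = max over allowed piece i of (p[i] + f[k−i]).
f[1] = 7
f[2] = max(7+7, 5+0) = 14
f[3] = max(7+14, 5+7, 13+0) = 21
f[4] = max(7+21, 5+14, 13+7) = 28
f[5] = max(7+28, 5+21, 13+14) = 35
f[6] = max(7+35, 5+28, 13+21) = 42
f[7] = max(7+42, 5+35, 13+28, 17+0) = 49
f[8] = max(7+49, 5+42, 13+35, 17+7, 17+0) = 56
f[9] = max(7+56, 5+49, 13+42, 17+14, 17+7) = 63
One optimal cutting: 1 + 1 + 1 + 1 + 1 + 1 + 1 + 1 + 1 → $63.

63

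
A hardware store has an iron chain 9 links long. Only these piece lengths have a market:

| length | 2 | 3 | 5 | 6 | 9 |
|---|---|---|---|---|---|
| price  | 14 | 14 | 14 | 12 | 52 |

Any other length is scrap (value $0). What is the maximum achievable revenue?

56

Let best[k] be the best obtainable value from length k. For each k, try every first piece i and keep the best of price[i] + best[k−i].
best[1] = 0
best[2] = 14
best[3] = 14
best[4] = 28  (first piece 2, then best[2]=14)
best[5] = 28
best[6] = 42  (first piece 2, then best[4]=28)
best[7] = 42
best[8] = 56  (first piece 2, then best[6]=42)
best[9] = 56
One optimal cutting: pieces 2 + 2 + 2 + 2 with 1 link of scrap → $56.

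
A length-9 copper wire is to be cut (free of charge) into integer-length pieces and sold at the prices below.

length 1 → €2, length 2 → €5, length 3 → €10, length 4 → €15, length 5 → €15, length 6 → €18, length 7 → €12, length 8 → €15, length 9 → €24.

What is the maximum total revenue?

32

Consider every possible first cut. r[k] is the best of p[i]+r[k−i] over all sellable i≤k.
r[1] = 2
r[2] = max(2+2, 5+0) = 5
r[3] = max(2+5, 5+2, 10+0) = 10
r[4] = max(2+10, 5+5, 10+2, 15+0) = 15
r[5] = max(2+15, 5+10, 10+5, 15+2, 15+0) = 17
r[6] = max(2+17, 5+15, 10+10, 15+5, 15+2, 18+0) = 20
r[7] = max(2+20, 5+17, 10+15, …, 18+2, 12+0) = 25
r[8] = max(2+25, 5+20, 10+17, …, 12+2, 15+0) = 30
r[9] = max(2+30, 5+25, 10+20, …, 15+2, 24+0) = 32
One optimal cutting: 4 + 4 + 1 → €15 + €15 + €2 = €32.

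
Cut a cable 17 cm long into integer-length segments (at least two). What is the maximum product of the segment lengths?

486

Let g[k] be the best product for length k (with at least one cut). For each first piece i, the rest contributes max(k−i, g[k−i]).
Small cases: g[2]=1, g[3]=2, g[4]=4, g[5]=6, g[6]=9, g[7]=12, g[8]=18, g[9]=27, g[10]=36.
g[11] = 2*max(9,27) = 2*27 = 54
g[12] = 3*max(9,27) = 3*27 = 81
g[13] = 2*max(11,54) = 2*54 = 108
g[14] = 2*max(12,81) = 2*81 = 162
g[15] = 3*max(12,81) = 3*81 = 243
g[16] = 2*max(14,162) = 2*162 = 324
g[17] = 2*max(15,243) = 2*243 = 486
One optimal split: 3 + 3 + 3 + 3 + 3 + 2; product 3*3*3*3*3*2 = 486.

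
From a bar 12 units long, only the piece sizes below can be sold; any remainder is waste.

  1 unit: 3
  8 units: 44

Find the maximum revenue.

Let f[k] be the best obtainable value from length k. For each k, try every first piece i and keep the best of price[i] + f[k−i].
f[1] = 3
f[2] = 6  (first piece 1, then f[1]=3)
f[3] = 9  (first piece 1, then f[2]=6)
f[4] = 12  (first piece 1, then f[3]=9)
f[5] = 15  (first piece 1, then f[4]=12)
f[6] = 18  (first piece 1, then f[5]=15)
f[7] = 21  (first piece 1, then f[6]=18)
f[8] = max(3+21, 44+0) = 44
f[9] = max(3+44, 44+3) = 47
f[10] = max(3+47, 44+6) = 50
f[11] = max(3+50, 44+9) = 53
f[12] = max(3+53, 44+12) = 56
One optimal cutting: 8 + 1 + 1 + 1 + 1 → 56.

56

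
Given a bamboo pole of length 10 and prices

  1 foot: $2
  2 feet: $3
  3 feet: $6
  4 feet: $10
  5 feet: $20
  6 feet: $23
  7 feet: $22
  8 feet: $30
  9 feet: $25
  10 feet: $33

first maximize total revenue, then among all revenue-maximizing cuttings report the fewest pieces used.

2

Build r[k] bottom-up: r[k] = max over allowed piece i of (p[i] + r[k−i]).
r[1] = 2
r[2] = 4  (first piece 1, then r[1]=2)
r[3] = 6  (first piece 1, then r[2]=4)
r[4] = 10
r[5] = 20
r[6] = 23
r[7] = 25  (first piece 1, then r[6]=23)
r[8] = 30
r[9] = 32  (first piece 1, then r[8]=30)
r[10] = 40  (first piece 5, then r[5]=20)
Maximum revenue is $40.
Now minimize piece count subject to staying optimal: for each k, pieces[k] = 1 + min over i with p[i]+r[k−i]=r[k] of pieces[k−i].
pieces[7] = 2
pieces[8] = 1
pieces[9] = 2
pieces[10] = 2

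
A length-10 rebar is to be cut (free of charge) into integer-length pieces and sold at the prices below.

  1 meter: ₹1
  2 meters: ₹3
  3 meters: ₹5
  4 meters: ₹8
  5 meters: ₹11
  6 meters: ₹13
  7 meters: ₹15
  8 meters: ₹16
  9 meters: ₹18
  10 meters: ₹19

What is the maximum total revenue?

Consider every possible first cut. r[k] is the best of p[i]+r[k−i] over all sellable i≤k.
r[1] = 1
r[2] = 3
r[3] = 5
r[4] = 8
r[5] = 11
r[6] = 13
r[7] = 15
r[8] = 16  (first piece 1, then r[7]=15)
r[9] = 19  (first piece 4, then r[5]=11)
r[10] = 22  (first piece 5, then r[5]=11)
One optimal cutting: 5 + 5 → ₹11 + ₹11 = ₹22.

22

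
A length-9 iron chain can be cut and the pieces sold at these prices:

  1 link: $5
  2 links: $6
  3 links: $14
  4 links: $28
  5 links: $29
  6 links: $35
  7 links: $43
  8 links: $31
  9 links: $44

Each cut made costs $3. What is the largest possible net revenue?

55

Let r[k] be the best obtainable value from length k. For each k, try every first piece i and keep the best of price[i] + r[k−i] minus the 3 cut fee when i<k.
r[1] = 5
r[2] = 7  (first piece 1, then r[1]=5)
r[3] = 14
r[4] = 28
r[5] = 30  (first piece 1, then r[4]=28)
r[6] = 35
r[7] = 43
r[8] = 53  (first piece 4, then r[4]=28)
r[9] = 55  (first piece 1, then r[8]=53)
One optimal plan: pieces 4 + 4 + 1 (2 cuts) → $61 − $6 = $55.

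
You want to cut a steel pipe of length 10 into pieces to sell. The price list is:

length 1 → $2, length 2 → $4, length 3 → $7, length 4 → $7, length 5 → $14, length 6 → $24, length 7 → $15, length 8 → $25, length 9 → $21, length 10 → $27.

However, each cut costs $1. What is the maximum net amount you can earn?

Build r[k] bottom-up: r[k] = max over allowed piece i of (p[i] + r[k−i]) − 1 per cut.
r[1] = 2
r[2] = max(2+2-1, 4+0) = 4
r[3] = max(2+4-1, 4+2-1, 7+0) = 7
r[4] = max(2+7-1, 4+4-1, 7+2-1, 7+0) = 8
r[5] = max(2+8-1, 4+7-1, 7+4-1, 7+2-1, 14+0) = 14
r[6] = max(2+14-1, 4+8-1, 7+7-1, 7+4-1, 14+2-1, 24+0) = 24
r[7] = max(2+24-1, 4+14-1, 7+8-1, …, 24+2-1, 15+0) = 25
r[8] = max(2+25-1, 4+24-1, 7+14-1, …, 15+2-1, 25+0) = 27
r[9] = max(2+27-1, 4+25-1, 7+24-1, …, 25+2-1, 21+0) = 30
r[10] = max(2+30-1, 4+27-1, 7+25-1, …, 21+2-1, 27+0) = 31
One optimal plan: pieces 6 + 3 + 1 (2 cuts) → $33 − $2 = $31.

31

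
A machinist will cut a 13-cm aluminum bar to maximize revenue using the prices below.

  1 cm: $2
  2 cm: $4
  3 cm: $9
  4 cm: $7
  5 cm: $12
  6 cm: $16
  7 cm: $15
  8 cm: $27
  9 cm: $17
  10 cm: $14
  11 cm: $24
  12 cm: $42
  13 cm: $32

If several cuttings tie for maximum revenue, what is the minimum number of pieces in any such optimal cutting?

Let r[k] be the best obtainable value from length k. For each k, try every first piece i and keep the best of price[i] + r[k−i].
r[1] = 2
r[2] = max(2+2, 4+0) = 4
r[3] = max(2+4, 4+2, 9+0) = 9
r[4] = max(2+9, 4+4, 9+2, 7+0) = 11
r[5] = max(2+11, 4+9, 9+4, 7+2, 12+0) = 13
r[6] = max(2+13, 4+11, 9+9, 7+4, 12+2, 16+0) = 18
r[7] = max(2+18, 4+13, 9+11, …, 16+2, 15+0) = 20
r[8] = max(2+20, 4+18, 9+13, …, 15+2, 27+0) = 27
r[9] = max(2+27, 4+20, 9+18, …, 27+2, 17+0) = 29
r[10] = max(2+29, 4+27, 9+20, …, 17+2, 14+0) = 31
r[11] = max(2+31, 4+29, 9+27, …, 14+2, 24+0) = 36
r[12] = max(2+36, 4+31, 9+29, …, 24+2, 42+0) = 42
r[13] = max(2+42, 4+36, 9+31, …, 42+2, 32+0) = 44
Maximum revenue is $44.
Now minimize piece count subject to staying optimal: for each k, pieces[k] = 1 + min over i with p[i]+r[k−i]=r[k] of pieces[k−i].
pieces[10] = 2
pieces[11] = 2
pieces[12] = 1
pieces[13] = 2

2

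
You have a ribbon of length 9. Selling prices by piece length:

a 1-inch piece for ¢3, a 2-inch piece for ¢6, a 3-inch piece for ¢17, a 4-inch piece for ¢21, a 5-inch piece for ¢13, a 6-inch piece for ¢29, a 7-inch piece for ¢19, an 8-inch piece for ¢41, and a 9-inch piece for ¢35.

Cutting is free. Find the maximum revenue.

Build best[k] bottom-up: best[k] = max over allowed piece i of (p[i] + best[k−i]).
best[1] = 3
best[2] = max(3+3, 6+0) = 6
best[3] = max(3+6, 6+3, 17+0) = 17
best[4] = max(3+17, 6+6, 17+3, 21+0) = 21
best[5] = max(3+21, 6+17, 17+6, 21+3, 13+0) = 24
best[6] = max(3+24, 6+21, 17+17, 21+6, 13+3, 29+0) = 34
best[7] = max(3+34, 6+24, 17+21, …, 29+3, 19+0) = 38
best[8] = max(3+38, 6+34, 17+24, …, 19+3, 41+0) = 42
best[9] = max(3+42, 6+38, 17+34, …, 41+3, 35+0) = 51
One optimal cutting: 3 + 3 + 3 → ¢17 + ¢17 + ¢17 = ¢51.

51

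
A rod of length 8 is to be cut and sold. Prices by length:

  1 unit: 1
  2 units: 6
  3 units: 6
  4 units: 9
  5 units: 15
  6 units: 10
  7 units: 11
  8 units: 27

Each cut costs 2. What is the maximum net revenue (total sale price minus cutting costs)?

27

Build net[k] bottom-up: net[k] = max over allowed piece i of (p[i] + net[k−i]) − 2 per cut.
net[1] = 1
net[2] = max(1+1-2, 6+0) = 6
net[3] = max(1+6-2, 6+1-2, 6+0) = 6
net[4] = max(1+6-2, 6+6-2, 6+1-2, 9+0) = 10
net[5] = max(1+10-2, 6+6-2, 6+6-2, 9+1-2, 15+0) = 15
net[6] = max(1+15-2, 6+10-2, 6+6-2, 9+6-2, 15+1-2, 10+0) = 14
net[7] = max(1+14-2, 6+15-2, 6+10-2, …, 10+1-2, 11+0) = 19
net[8] = max(1+19-2, 6+14-2, 6+15-2, …, 11+1-2, 27+0) = 27
Best is to make no cuts and sell whole for 27.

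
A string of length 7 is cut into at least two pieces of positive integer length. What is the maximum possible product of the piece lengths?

Let P[k] be the best product for length k (with at least one cut). For each first piece i, the rest contributes max(k−i, P[k−i]).
P[2] = 1*max(1,0) = 1*1 = 1
P[3] = 1*max(2,1) = 1*2 = 2
P[4] = 2*max(2,1) = 2*2 = 4
P[5] = 2*max(3,2) = 2*3 = 6
P[6] = 3*max(3,2) = 3*3 = 9
P[7] = 2*max(5,6) = 2*6 = 12
One optimal split: 3 + 2 + 2; product 3*2*2 = 12.

12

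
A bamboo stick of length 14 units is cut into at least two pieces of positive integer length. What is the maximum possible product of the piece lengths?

162

Fill m[k] for k=2..14: at each k try every first piece i and multiply by the better of (k−i) uncut or m[k−i].
m[2] = 1·max(1,0) = 1·1 = 1
m[3] = max(1·2, 2·1) = 2
m[4] = max(1·3, 2·2, 3·1) = 4
m[5] = max(1·4, 2·3, 3·2, 4·1) = 6
m[6] = max(1·6, 2·4, 3·3, 4·2, 5·1) = 9
m[7] = max(1·9, 2·6, 3·4, 4·3, 5·2, 6·1) = 12
m[8] = max(1·12, 2·9, 3·6, …, 6·2, 7·1) = 18
m[9] = max(1·18, 2·12, 3·9, …, 7·2, 8·1) = 27
m[10] = max(1·27, 2·18, 3·12, …, 8·2, 9·1) = 36
m[11] = max(1·36, 2·27, 3·18, …, 9·2, 10·1) = 54
m[12] = max(1·54, 2·36, 3·27, …, 10·2, 11·1) = 81
m[13] = max(1·81, 2·54, 3·36, …, 11·2, 12·1) = 108
m[14] = max(1·108, 2·81, 3·54, …, 12·2, 13·1) = 162
One optimal split: 3 + 3 + 3 + 3 + 2; product 3·3·3·3·2 = 162.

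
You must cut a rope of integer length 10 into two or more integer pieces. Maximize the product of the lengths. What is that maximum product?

Let prod[k] be the best product for length k (with at least one cut). For each first piece i, the rest contributes max(k−i, prod[k−i]).
Small cases: prod[2]=1, prod[3]=2, prod[4]=4.
prod[5] = 2·max(3,2) = 2·3 = 6
prod[6] = 3·max(3,2) = 3·3 = 9
prod[7] = 2·max(5,6) = 2·6 = 12
prod[8] = 2·max(6,9) = 2·9 = 18
prod[9] = 3·max(6,9) = 3·9 = 27
prod[10] = 2·max(8,18) = 2·18 = 36
One optimal split: 3 + 3 + 2 + 2; product 3·3·2·2 = 36.

36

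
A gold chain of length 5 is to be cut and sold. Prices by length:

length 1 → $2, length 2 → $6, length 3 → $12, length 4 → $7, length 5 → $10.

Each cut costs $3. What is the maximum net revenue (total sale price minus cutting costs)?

Let net[k] be the best obtainable value from length k. For each k, try every first piece i and keep the best of price[i] + net[k−i] minus the 3 cut fee when i<k.
net[1] = 2
net[2] = 6
net[3] = 12
net[4] = 11  (first piece 1, then net[3]=12)
net[5] = 15  (first piece 2, then net[3]=12)
One optimal plan: pieces 3 + 2 (1 cut) → $18 − $3 = $15.

15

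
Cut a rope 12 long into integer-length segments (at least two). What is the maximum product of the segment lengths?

81

Fill prod[k] for k=2..12: at each k try every first piece i and multiply by the better of (k−i) uncut or prod[k−i].
prod[2] = 1·max(1,0) = 1·1 = 1
prod[3] = max(1·2, 2·1) = 2
prod[4] = max(1·3, 2·2, 3·1) = 4
prod[5] = max(1·4, 2·3, 3·2, 4·1) = 6
prod[6] = max(1·6, 2·4, 3·3, 4·2, 5·1) = 9
prod[7] = max(1·9, 2·6, 3·4, 4·3, 5·2, 6·1) = 12
prod[8] = max(1·12, 2·9, 3·6, …, 6·2, 7·1) = 18
prod[9] = max(1·18, 2·12, 3·9, …, 7·2, 8·1) = 27
prod[10] = max(1·27, 2·18, 3·12, …, 8·2, 9·1) = 36
prod[11] = max(1·36, 2·27, 3·18, …, 9·2, 10·1) = 54
prod[12] = max(1·54, 2·36, 3·27, …, 10·2, 11·1) = 81
One optimal split: 3 + 3 + 3 + 3; product 3·3·3·3 = 81.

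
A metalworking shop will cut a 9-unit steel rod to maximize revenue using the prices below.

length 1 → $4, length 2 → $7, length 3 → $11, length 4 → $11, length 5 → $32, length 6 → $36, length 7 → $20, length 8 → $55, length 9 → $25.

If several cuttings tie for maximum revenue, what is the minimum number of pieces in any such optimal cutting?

Build r[k] bottom-up: r[k] = max over allowed piece i of (p[i] + r[k−i]).
r[1] = 4
r[2] = max(4+4, 7+0) = 8
r[3] = max(4+8, 7+4, 11+0) = 12
r[4] = max(4+12, 7+8, 11+4, 11+0) = 16
r[5] = max(4+16, 7+12, 11+8, 11+4, 32+0) = 32
r[6] = max(4+32, 7+16, 11+12, 11+8, 32+4, 36+0) = 36
r[7] = max(4+36, 7+32, 11+16, …, 36+4, 20+0) = 40
r[8] = max(4+40, 7+36, 11+32, …, 20+4, 55+0) = 55
r[9] = max(4+55, 7+40, 11+36, …, 55+4, 25+0) = 59
Maximum revenue is $59.
Now minimize piece count subject to staying optimal: for each k, pieces[k] = 1 + min over i with p[i]+r[k−i]=r[k] of pieces[k−i].
pieces[6] = 1
pieces[7] = 2
pieces[8] = 1
pieces[9] = 2

2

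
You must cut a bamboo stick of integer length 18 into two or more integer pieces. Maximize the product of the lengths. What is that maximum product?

Define g[k] = max over 1≤i<k of i · max(k−i, g[k−i]); the inner max lets the remainder stay uncut if that's better.
g[2] = 1×max(1,0) = 1×1 = 1
g[3] = 1×max(2,1) = 1×2 = 2
g[4] = 2×max(2,1) = 2×2 = 4
g[5] = 2×max(3,2) = 2×3 = 6
g[6] = 3×max(3,2) = 3×3 = 9
g[7] = 2×max(5,6) = 2×6 = 12
g[8] = 2×max(6,9) = 2×9 = 18
g[9] = 3×max(6,9) = 3×9 = 27
g[10] = 2×max(8,18) = 2×18 = 36
g[11] = 2×max(9,27) = 2×27 = 54
g[12] = 3×max(9,27) = 3×27 = 81
g[13] = 2×max(11,54) = 2×54 = 108
g[14] = 2×max(12,81) = 2×81 = 162
g[15] = 3×max(12,81) = 3×81 = 243
g[16] = 2×max(14,162) = 2×162 = 324
g[17] = 2×max(15,243) = 2×243 = 486
g[18] = 3×max(15,243) = 3×243 = 729
One optimal split: 3 + 3 + 3 + 3 + 3 + 3; product 3×3×3×3×3×3 = 729.

729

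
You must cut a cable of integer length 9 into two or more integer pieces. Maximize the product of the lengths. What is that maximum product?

27

Fill prod[k] for k=2..9: at each k try every first piece i and multiply by the better of (k−i) uncut or prod[k−i].
prod[2] = 1*max(1,0) = 1*1 = 1
prod[3] = 1*max(2,1) = 1*2 = 2
prod[4] = 2*max(2,1) = 2*2 = 4
prod[5] = 2*max(3,2) = 2*3 = 6
prod[6] = 3*max(3,2) = 3*3 = 9
prod[7] = 2*max(5,6) = 2*6 = 12
prod[8] = 2*max(6,9) = 2*9 = 18
prod[9] = 3*max(6,9) = 3*9 = 27
One optimal split: 3 + 3 + 3; product 3*3*3 = 27.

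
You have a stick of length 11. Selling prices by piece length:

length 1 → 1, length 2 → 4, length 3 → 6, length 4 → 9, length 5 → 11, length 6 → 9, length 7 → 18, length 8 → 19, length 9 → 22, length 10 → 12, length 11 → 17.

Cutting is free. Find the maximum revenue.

27

Consider every possible first cut. best[k] is the best of p[i]+best[k−i] over all sellable i≤k.
best[1] = 1
best[2] = max(1+1, 4+0) = 4
best[3] = max(1+4, 4+1, 6+0) = 6
best[4] = max(1+6, 4+4, 6+1, 9+0) = 9
best[5] = max(1+9, 4+6, 6+4, 9+1, 11+0) = 11
best[6] = max(1+11, 4+9, 6+6, 9+4, 11+1, 9+0) = 13
best[7] = max(1+13, 4+11, 6+9, …, 9+1, 18+0) = 18
best[8] = max(1+18, 4+13, 6+11, …, 18+1, 19+0) = 19
best[9] = max(1+19, 4+18, 6+13, …, 19+1, 22+0) = 22
best[10] = max(1+22, 4+19, 6+18, …, 22+1, 12+0) = 24
best[11] = max(1+24, 4+22, 6+19, …, 12+1, 17+0) = 27
One optimal cutting: 7 + 4 → 18 + 9 = 27.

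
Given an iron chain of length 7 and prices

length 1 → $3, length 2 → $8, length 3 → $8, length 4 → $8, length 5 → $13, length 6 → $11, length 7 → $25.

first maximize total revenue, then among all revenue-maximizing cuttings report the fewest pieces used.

Let r[k] be the best obtainable value from length k. For each k, try every first piece i and keep the best of price[i] + r[k−i].
r[1] = 3
r[2] = max(3+3, 8+0) = 8
r[3] = max(3+8, 8+3, 8+0) = 11
r[4] = max(3+11, 8+8, 8+3, 8+0) = 16
r[5] = max(3+16, 8+11, 8+8, 8+3, 13+0) = 19
r[6] = max(3+19, 8+16, 8+11, 8+8, 13+3, 11+0) = 24
r[7] = max(3+24, 8+19, 8+16, …, 11+3, 25+0) = 27
Maximum revenue is $27.
Now minimize piece count subject to staying optimal: for each k, pieces[k] = 1 + min over i with p[i]+r[k−i]=r[k] of pieces[k−i].
pieces[4] = 2
pieces[5] = 3
pieces[6] = 3
pieces[7] = 4

4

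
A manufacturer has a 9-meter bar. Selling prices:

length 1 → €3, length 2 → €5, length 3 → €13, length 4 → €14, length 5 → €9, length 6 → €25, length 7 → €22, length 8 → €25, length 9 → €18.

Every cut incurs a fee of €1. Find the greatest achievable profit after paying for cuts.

37

Consider every possible first cut. net[k] is the best of p[i]+net[k−i] over all sellable i≤k, charging 1 whenever i<k.
net[1] = 3
net[2] = max(3+3-1, 5+0) = 5
net[3] = max(3+5-1, 5+3-1, 13+0) = 13
net[4] = max(3+13-1, 5+5-1, 13+3-1, 14+0) = 15
net[5] = max(3+15-1, 5+13-1, 13+5-1, 14+3-1, 9+0) = 17
net[6] = max(3+17-1, 5+15-1, 13+13-1, 14+5-1, 9+3-1, 25+0) = 25
net[7] = max(3+25-1, 5+17-1, 13+15-1, …, 25+3-1, 22+0) = 27
net[8] = max(3+27-1, 5+25-1, 13+17-1, …, 22+3-1, 25+0) = 29
net[9] = max(3+29-1, 5+27-1, 13+25-1, …, 25+3-1, 18+0) = 37
One optimal plan: pieces 3 + 3 + 3 (2 cuts) → €39 − €2 = €37.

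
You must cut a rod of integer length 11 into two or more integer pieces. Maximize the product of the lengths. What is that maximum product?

54

Let g[k] be the best product for length k (with at least one cut). For each first piece i, the rest contributes max(k−i, g[k−i]).
g[2] = 1·max(1,0) = 1·1 = 1
g[3] = 1·max(2,1) = 1·2 = 2
g[4] = 2·max(2,1) = 2·2 = 4
g[5] = 2·max(3,2) = 2·3 = 6
g[6] = 3·max(3,2) = 3·3 = 9
g[7] = 2·max(5,6) = 2·6 = 12
g[8] = 2·max(6,9) = 2·9 = 18
g[9] = 3·max(6,9) = 3·9 = 27
g[10] = 2·max(8,18) = 2·18 = 36
g[11] = 2·max(9,27) = 2·27 = 54
One optimal split: 3 + 3 + 3 + 2; product 3·3·3·2 = 54.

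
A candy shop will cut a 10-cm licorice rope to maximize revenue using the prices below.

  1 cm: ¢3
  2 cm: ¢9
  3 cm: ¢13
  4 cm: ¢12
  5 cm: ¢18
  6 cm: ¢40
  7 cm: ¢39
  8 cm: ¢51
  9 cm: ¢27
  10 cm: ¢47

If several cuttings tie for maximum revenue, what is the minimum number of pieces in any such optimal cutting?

Build r[k] bottom-up: r[k] = max over allowed piece i of (p[i] + r[k−i]).
r[1] = 3
r[2] = 9
r[3] = 13
r[4] = 18  (first piece 2, then r[2]=9)
r[5] = 22  (first piece 2, then r[3]=13)
r[6] = 40
r[7] = 43  (first piece 1, then r[6]=40)
r[8] = 51
r[9] = 54  (first piece 1, then r[8]=51)
r[10] = 60  (first piece 2, then r[8]=51)
Maximum revenue is ¢60.
Now minimize piece count subject to staying optimal: for each k, pieces[k] = 1 + min over i with p[i]+r[k−i]=r[k] of pieces[k−i].
pieces[7] = 2
pieces[8] = 1
pieces[9] = 2
pieces[10] = 2

2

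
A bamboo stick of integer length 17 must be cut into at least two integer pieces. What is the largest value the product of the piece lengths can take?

Define prod[k] = max over 1≤i<k of i · max(k−i, prod[k−i]); the inner max lets the remainder stay uncut if that's better.
prod[2] = 1*max(1,0) = 1*1 = 1
prod[3] = 1*max(2,1) = 1*2 = 2
prod[4] = 2*max(2,1) = 2*2 = 4
prod[5] = 2*max(3,2) = 2*3 = 6
prod[6] = 3*max(3,2) = 3*3 = 9
prod[7] = 2*max(5,6) = 2*6 = 12
prod[8] = 2*max(6,9) = 2*9 = 18
prod[9] = 3*max(6,9) = 3*9 = 27
prod[10] = 2*max(8,18) = 2*18 = 36
prod[11] = 2*max(9,27) = 2*27 = 54
prod[12] = 3*max(9,27) = 3*27 = 81
prod[13] = 2*max(11,54) = 2*54 = 108
prod[14] = 2*max(12,81) = 2*81 = 162
prod[15] = 3*max(12,81) = 3*81 = 243
prod[16] = 2*max(14,162) = 2*162 = 324
prod[17] = 2*max(15,243) = 2*243 = 486
One optimal split: 3 + 3 + 3 + 3 + 3 + 2; product 3*3*3*3*3*2 = 486.

486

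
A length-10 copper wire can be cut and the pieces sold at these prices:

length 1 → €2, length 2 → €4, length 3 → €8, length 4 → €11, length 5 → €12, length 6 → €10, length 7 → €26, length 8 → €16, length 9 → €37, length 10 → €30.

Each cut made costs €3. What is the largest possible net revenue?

36

Let r[k] be the best obtainable value from length k. For each k, try every first piece i and keep the best of price[i] + r[k−i] minus the 3 cut fee when i<k.
r[1] = 2
r[2] = max(2+2-3, 4+0) = 4
r[3] = max(2+4-3, 4+2-3, 8+0) = 8
r[4] = max(2+8-3, 4+4-3, 8+2-3, 11+0) = 11
r[5] = max(2+11-3, 4+8-3, 8+4-3, 11+2-3, 12+0) = 12
r[6] = max(2+12-3, 4+11-3, 8+8-3, 11+4-3, 12+2-3, 10+0) = 13
r[7] = max(2+13-3, 4+12-3, 8+11-3, …, 10+2-3, 26+0) = 26
r[8] = max(2+26-3, 4+13-3, 8+12-3, …, 26+2-3, 16+0) = 25
r[9] = max(2+25-3, 4+26-3, 8+13-3, …, 16+2-3, 37+0) = 37
r[10] = max(2+37-3, 4+25-3, 8+26-3, …, 37+2-3, 30+0) = 36
One optimal plan: pieces 9 + 1 (1 cut) → €39 − €3 = €36.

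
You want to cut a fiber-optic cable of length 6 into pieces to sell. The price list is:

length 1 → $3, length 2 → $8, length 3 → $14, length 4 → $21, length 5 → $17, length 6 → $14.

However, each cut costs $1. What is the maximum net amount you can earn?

Consider every possible first cut. net[k] is the best of p[i]+net[k−i] over all sellable i≤k, charging 1 whenever i<k.
net[1] = 3
net[2] = max(3+3-1, 8+0) = 8
net[3] = max(3+8-1, 8+3-1, 14+0) = 14
net[4] = max(3+14-1, 8+8-1, 14+3-1, 21+0) = 21
net[5] = max(3+21-1, 8+14-1, 14+8-1, 21+3-1, 17+0) = 23
net[6] = max(3+23-1, 8+21-1, 14+14-1, 21+8-1, 17+3-1, 14+0) = 28
One optimal plan: pieces 4 + 2 (1 cut) → $29 − $1 = $28.

28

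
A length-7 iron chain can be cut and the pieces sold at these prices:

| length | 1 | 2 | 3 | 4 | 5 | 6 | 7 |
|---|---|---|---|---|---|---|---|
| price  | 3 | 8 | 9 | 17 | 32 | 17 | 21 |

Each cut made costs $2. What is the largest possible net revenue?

Consider every possible first cut. net[k] is the best of p[i]+net[k−i] over all sellable i≤k, charging 2 whenever i<k.
net[1] = 3
net[2] = 8
net[3] = 9  (first piece 1, then net[2]=8)
net[4] = 17
net[5] = 32
net[6] = 33  (first piece 1, then net[5]=32)
net[7] = 38  (first piece 2, then net[5]=32)
One optimal plan: pieces 5 + 2 (1 cut) → $40 − $2 = $38.

38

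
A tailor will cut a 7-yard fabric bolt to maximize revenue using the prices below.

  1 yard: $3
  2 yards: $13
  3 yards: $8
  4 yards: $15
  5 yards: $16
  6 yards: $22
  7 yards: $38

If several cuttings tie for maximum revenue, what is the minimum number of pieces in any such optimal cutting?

Consider every possible first cut. r[k] is the best of p[i]+r[k−i] over all sellable i≤k.
r[1] = 3
r[2] = 13
r[3] = 16  (first piece 1, then r[2]=13)
r[4] = 26  (first piece 2, then r[2]=13)
r[5] = 29  (first piece 1, then r[4]=26)
r[6] = 39  (first piece 2, then r[4]=26)
r[7] = 42  (first piece 1, then r[6]=39)
Maximum revenue is $42.
Now minimize piece count subject to staying optimal: for each k, pieces[k] = 1 + min over i with p[i]+r[k−i]=r[k] of pieces[k−i].
pieces[4] = 2
pieces[5] = 3
pieces[6] = 3
pieces[7] = 4

4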